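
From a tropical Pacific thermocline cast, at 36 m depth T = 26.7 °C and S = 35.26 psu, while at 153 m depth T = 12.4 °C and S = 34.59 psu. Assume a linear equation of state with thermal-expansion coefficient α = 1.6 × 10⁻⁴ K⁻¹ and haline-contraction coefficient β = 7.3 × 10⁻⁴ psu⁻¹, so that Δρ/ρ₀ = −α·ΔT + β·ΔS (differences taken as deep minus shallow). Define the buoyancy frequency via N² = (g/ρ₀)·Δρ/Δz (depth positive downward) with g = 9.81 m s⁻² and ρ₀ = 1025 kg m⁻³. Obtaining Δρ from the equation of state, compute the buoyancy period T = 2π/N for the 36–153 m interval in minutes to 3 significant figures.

ΔT = -14.3 K, ΔS = -0.67 psu (deep − shallow).
Δρ/ρ₀ = −αΔT + βΔS = 2.288 × 10⁻³ − 4.891 × 10⁻⁴ = 1.7989 × 10⁻³, so Δρ ≈ 1.844 kg m⁻³.
N² = (g/ρ₀)·Δρ/Δz = g·(Δρ/ρ₀)/Δz = 9.81 × 1.7989 × 10⁻³ / 117 = 1.5083 × 10⁻⁴ s⁻².
N = √(1.5083 × 10⁻⁴) = 0.012281 rad s⁻¹ → T = 2π/N = 511.62 s = 8.5270 min ≈ 8.53 min.

8.53 min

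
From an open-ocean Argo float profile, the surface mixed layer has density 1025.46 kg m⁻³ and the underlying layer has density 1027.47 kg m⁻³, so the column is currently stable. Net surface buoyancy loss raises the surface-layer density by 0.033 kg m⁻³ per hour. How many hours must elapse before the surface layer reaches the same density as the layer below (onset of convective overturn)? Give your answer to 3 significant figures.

60.9 hours

Density deficit of the surface layer: 1027.47 − 1025.46 = 2.01 kg m⁻³.
Required change = 2.01 / 0.033 = 60.9 hours.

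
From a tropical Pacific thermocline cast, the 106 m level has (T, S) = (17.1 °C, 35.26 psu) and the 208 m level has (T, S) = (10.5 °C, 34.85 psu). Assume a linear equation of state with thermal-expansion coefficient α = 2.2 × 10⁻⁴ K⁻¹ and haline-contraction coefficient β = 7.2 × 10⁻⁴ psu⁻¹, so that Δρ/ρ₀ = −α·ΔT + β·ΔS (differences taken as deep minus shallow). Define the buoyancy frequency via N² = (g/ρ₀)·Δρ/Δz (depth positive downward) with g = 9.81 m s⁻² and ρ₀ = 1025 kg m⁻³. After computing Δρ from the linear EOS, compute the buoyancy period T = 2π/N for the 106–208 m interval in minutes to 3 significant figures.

ΔT = -6.6 K, ΔS = -0.41 psu (deep − shallow).
Δρ/ρ₀ = −αΔT + βΔS = 1.452 × 10⁻³ − 2.952 × 10⁻⁴ = 1.1568 × 10⁻³, so Δρ ≈ 1.186 kg m⁻³.
N² = (g/ρ₀)·Δρ/Δz = g·(Δρ/ρ₀)/Δz = 9.81 × 1.1568 × 10⁻³ / 102 = 1.1126 × 10⁻⁴ s⁻².
N = √(1.1126 × 10⁻⁴) = 0.010548 rad s⁻¹ → T = 2π/N = 595.68 s = 9.9280 min ≈ 9.93 min.

9.93 min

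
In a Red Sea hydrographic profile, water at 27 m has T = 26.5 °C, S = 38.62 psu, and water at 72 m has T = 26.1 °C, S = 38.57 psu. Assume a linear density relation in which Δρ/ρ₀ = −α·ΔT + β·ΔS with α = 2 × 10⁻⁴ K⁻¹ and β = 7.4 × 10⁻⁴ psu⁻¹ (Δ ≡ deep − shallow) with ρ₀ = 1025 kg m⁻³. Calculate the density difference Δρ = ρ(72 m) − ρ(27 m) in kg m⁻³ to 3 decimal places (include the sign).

ΔT = -0.4 K, ΔS = -0.05 psu (deep − shallow).
Δρ/ρ₀ = −(2 × 10⁻⁴)(-0.4) + (7.4 × 10⁻⁴)(-0.05) = 4.30 × 10⁻⁵.
Δρ = 1025 × (4.30 × 10⁻⁵) = +0.044 kg m⁻³.
Positive Δρ: denser below, stable.

+0.044 kg m⁻³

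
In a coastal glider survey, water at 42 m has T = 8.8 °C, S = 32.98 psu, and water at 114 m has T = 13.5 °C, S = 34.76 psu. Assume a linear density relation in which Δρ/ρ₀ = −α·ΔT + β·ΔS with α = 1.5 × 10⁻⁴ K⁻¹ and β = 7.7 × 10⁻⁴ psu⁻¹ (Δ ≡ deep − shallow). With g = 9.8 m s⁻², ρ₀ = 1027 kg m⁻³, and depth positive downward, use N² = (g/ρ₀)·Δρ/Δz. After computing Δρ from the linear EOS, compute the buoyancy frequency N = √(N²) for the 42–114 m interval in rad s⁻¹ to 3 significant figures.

ΔT = +4.7 K, ΔS = +1.78 psu (deep − shallow).
Δρ/ρ₀ = −αΔT + βΔS = -7.05 × 10⁻⁴ + 1.3706 × 10⁻³ = 6.656 × 10⁻⁴, so Δρ ≈ 0.6836 kg m⁻³.
N² = (g/ρ₀)·Δρ/Δz = g·(Δρ/ρ₀)/Δz = 9.8 × 6.656 × 10⁻⁴ / 72 = 9.0596 × 10⁻⁵ s⁻².
N = √(9.0596 × 10⁻⁵) = 9.5182 × 10⁻³ rad s⁻¹ ≈ 9.52 × 10⁻³ rad s⁻¹.

9.52 × 10⁻³ rad s⁻¹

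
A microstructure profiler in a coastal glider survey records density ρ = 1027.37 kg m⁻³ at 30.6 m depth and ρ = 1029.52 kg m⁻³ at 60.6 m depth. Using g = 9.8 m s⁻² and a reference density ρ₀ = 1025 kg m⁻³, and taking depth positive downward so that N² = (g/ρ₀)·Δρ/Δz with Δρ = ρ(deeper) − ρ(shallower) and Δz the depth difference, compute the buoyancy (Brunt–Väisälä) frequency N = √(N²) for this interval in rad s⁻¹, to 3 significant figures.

Δρ = 1029.52 − 1027.37 = 2.15 kg m⁻³ over Δz = 60.6 − 30.6 = 30 m.
N² = (9.8/1025) × (2.15/30) = 6.8520 × 10⁻⁴ s⁻².
N = √(6.8520 × 10⁻⁴) = 0.026176 rad s⁻¹ ≈ 0.0262 rad s⁻¹.

0.0262 rad s⁻¹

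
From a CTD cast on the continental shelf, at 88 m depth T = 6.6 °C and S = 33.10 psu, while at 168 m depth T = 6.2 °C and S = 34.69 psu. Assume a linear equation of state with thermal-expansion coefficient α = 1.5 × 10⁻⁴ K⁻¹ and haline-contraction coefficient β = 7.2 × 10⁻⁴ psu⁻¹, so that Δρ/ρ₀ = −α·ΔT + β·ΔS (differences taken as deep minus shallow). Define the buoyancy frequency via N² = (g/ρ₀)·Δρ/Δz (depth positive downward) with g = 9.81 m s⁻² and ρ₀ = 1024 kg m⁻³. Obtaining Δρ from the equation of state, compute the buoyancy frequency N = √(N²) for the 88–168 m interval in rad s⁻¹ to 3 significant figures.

0.0122 rad s⁻¹

ΔT = -0.4 K, ΔS = +1.59 psu (deep − shallow).
Δρ/ρ₀ = −αΔT + βΔS = 6.00 × 10⁻⁵ + 1.1448 × 10⁻³ = 1.2048 × 10⁻³, so Δρ ≈ 1.234 kg m⁻³.
N² = (g/ρ₀)·Δρ/Δz = g·(Δρ/ρ₀)/Δz = 9.81 × 1.2048 × 10⁻³ / 80 = 1.4774 × 10⁻⁴ s⁻².
N = √(1.4774 × 10⁻⁴) = 0.012155 rad s⁻¹ ≈ 0.0122 rad s⁻¹.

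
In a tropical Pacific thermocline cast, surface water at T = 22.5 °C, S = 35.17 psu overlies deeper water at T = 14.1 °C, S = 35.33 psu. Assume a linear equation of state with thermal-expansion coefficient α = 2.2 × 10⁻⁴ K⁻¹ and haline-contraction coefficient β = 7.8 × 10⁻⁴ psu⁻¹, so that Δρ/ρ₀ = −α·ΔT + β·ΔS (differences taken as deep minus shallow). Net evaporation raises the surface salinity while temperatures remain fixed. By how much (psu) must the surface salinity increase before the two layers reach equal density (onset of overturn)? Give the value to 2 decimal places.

Neutral buoyancy requires −α(T_deep − T_surf) + β(S_deep − S_surf′) = 0.
S_surf′ = S_deep − (α/β)·ΔT = 35.33 − (2.2 × 10⁻⁴/7.8 × 10⁻⁴)·(-8.4) = 37.6992 psu.
Increase required: 37.6992 − 35.17 = 2.5292 psu.

2.53 psu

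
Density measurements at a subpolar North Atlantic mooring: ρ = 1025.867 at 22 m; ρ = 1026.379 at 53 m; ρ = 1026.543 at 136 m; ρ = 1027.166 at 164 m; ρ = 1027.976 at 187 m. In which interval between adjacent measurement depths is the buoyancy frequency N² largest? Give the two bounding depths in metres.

164–187 m

Compute the density gradient over each adjacent pair:
  22–53 m: Δρ/Δz = 0.512/31 = 0.017 kg m⁻⁴
  53–136 m: Δρ/Δz = 0.164/83 = 2.0 × 10⁻³ kg m⁻⁴
  136–164 m: Δρ/Δz = 0.623/28 = 0.022 kg m⁻⁴
  164–187 m: Δρ/Δz = 0.810/23 = 0.035 kg m⁻⁴
The largest gradient is in the 164–187 m interval — the pycnocline.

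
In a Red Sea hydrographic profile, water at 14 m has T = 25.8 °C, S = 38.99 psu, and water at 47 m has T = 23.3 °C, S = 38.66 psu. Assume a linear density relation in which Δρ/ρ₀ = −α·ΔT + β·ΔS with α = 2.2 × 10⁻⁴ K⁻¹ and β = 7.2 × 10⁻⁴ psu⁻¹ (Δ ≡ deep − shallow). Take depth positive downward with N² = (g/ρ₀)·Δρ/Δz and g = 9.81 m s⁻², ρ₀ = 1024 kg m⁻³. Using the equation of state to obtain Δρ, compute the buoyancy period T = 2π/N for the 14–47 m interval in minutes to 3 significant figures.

10.9 min

ΔT = -2.5 K, ΔS = -0.33 psu (deep − shallow).
Δρ/ρ₀ = −αΔT + βΔS = 5.50 × 10⁻⁴ − 2.376 × 10⁻⁴ = 3.124 × 10⁻⁴, so Δρ ≈ 0.3199 kg m⁻³.
N² = (g/ρ₀)·Δρ/Δz = g·(Δρ/ρ₀)/Δz = 9.81 × 3.124 × 10⁻⁴ / 33 = 9.2868 × 10⁻⁵ s⁻².
N = √(9.2868 × 10⁻⁵) = 9.6368 × 10⁻³ rad s⁻¹ → T = 2π/N = 652.00 s = 10.867 min ≈ 10.9 min.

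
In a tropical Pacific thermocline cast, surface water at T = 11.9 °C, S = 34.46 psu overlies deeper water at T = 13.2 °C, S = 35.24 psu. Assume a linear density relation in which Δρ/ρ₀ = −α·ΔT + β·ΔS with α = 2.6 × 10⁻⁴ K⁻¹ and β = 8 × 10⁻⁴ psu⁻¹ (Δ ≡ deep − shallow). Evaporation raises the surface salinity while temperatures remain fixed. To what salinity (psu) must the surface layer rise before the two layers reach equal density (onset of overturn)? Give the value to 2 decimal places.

34.82 psu

Neutral buoyancy requires −α(T_deep − T_surf) + β(S_deep − S_surf′) = 0.
S_surf′ = S_deep − (α/β)·ΔT = 35.24 − (2.6 × 10⁻⁴/8 × 10⁻⁴)·(+1.3) = 34.8175 psu.
Increase required: 34.8175 − 34.46 = 0.3575 psu.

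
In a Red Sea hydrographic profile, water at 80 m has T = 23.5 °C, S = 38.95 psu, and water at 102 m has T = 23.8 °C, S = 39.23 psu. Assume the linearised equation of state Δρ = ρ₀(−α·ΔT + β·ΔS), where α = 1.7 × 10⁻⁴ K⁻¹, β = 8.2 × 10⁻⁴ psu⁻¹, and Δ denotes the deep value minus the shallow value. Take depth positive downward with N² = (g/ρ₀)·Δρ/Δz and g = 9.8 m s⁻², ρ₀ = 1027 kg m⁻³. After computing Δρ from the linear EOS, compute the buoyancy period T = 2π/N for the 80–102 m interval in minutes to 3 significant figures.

ΔT = +0.3 K, ΔS = +0.28 psu (deep − shallow).
Δρ/ρ₀ = −αΔT + βΔS = -5.10 × 10⁻⁵ + 2.296 × 10⁻⁴ = 1.786 × 10⁻⁴, so Δρ ≈ 0.1834 kg m⁻³.
N² = (g/ρ₀)·Δρ/Δz = g·(Δρ/ρ₀)/Δz = 9.8 × 1.786 × 10⁻⁴ / 22 = 7.9558 × 10⁻⁵ s⁻².
N = √(7.9558 × 10⁻⁵) = 8.9195 × 10⁻³ rad s⁻¹ → T = 2π/N = 704.43 s = 11.740 min ≈ 11.7 min.

11.7 min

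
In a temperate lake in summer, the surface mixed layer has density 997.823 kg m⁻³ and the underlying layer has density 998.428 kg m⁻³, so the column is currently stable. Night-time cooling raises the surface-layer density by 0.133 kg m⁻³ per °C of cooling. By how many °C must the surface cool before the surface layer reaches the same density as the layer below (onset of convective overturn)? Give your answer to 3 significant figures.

4.55 °C

Density deficit of the surface layer: 998.428 − 997.823 = 0.605 kg m⁻³.
Required change = 0.605 / 0.133 = 4.55 °C.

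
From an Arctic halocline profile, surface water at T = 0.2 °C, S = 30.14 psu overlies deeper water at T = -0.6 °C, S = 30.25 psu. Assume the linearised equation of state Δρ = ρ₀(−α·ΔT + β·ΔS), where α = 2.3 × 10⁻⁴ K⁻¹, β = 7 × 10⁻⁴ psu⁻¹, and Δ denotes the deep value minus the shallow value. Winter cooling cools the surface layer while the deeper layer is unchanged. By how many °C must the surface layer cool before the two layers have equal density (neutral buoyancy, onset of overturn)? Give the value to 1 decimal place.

Neutral buoyancy requires Δρ = 0, i.e. −α(T_deep − T_surf′) + β(S_deep − S_surf) = 0.
T_surf′ = T_deep − (β/α)·ΔS = -0.6 − (7 × 10⁻⁴/2.3 × 10⁻⁴)·(+0.11) = -0.935 °C.
Cooling required: 0.2 − (-0.935) = 1.135 °C.

1.1 °C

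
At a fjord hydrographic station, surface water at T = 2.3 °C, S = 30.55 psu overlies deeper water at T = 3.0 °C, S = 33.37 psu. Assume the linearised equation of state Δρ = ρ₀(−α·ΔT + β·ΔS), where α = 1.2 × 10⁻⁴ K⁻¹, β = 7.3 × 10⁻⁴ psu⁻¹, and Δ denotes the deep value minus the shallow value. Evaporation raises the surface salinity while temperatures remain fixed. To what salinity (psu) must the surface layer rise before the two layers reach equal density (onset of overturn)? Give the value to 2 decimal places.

33.25 psu

Neutral buoyancy requires −α(T_deep − T_surf) + β(S_deep − S_surf′) = 0.
S_surf′ = S_deep − (α/β)·ΔT = 33.37 − (1.2 × 10⁻⁴/7.3 × 10⁻⁴)·(+0.7) = 33.2549 psu.
Increase required: 33.2549 − 30.55 = 2.7049 psu.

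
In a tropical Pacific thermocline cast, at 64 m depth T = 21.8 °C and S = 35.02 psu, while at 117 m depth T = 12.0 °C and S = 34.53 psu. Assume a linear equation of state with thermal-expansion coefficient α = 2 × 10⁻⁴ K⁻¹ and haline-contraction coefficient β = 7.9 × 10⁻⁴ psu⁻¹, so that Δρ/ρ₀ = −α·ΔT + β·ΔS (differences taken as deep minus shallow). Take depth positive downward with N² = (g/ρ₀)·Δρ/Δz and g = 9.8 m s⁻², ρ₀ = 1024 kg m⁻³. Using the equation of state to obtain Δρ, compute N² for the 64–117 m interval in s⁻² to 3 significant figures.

ΔT = -9.8 K, ΔS = -0.49 psu (deep − shallow).
Δρ/ρ₀ = −αΔT + βΔS = 1.96 × 10⁻³ − 3.871 × 10⁻⁴ = 1.5729 × 10⁻³, so Δρ ≈ 1.611 kg m⁻³.
N² = (g/ρ₀)·Δρ/Δz = g·(Δρ/ρ₀)/Δz = 9.8 × 1.5729 × 10⁻³ / 53 = 2.9084 × 10⁻⁴ s⁻² ≈ 2.91 × 10⁻⁴ s⁻².

2.91 × 10⁻⁴ s⁻²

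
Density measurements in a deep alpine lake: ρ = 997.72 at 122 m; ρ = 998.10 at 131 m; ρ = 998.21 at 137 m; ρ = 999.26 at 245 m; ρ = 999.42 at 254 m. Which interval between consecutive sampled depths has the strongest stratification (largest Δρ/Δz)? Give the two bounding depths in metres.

122–131 m

Compute the density gradient over each adjacent pair:
  122–131 m: Δρ/Δz = 0.38/9 = 0.042 kg m⁻⁴
  131–137 m: Δρ/Δz = 0.11/6 = 0.018 kg m⁻⁴
  137–245 m: Δρ/Δz = 1.05/108 = 9.7 × 10⁻³ kg m⁻⁴
  245–254 m: Δρ/Δz = 0.16/9 = 0.018 kg m⁻⁴
The largest gradient is in the 122–131 m interval — the pycnocline.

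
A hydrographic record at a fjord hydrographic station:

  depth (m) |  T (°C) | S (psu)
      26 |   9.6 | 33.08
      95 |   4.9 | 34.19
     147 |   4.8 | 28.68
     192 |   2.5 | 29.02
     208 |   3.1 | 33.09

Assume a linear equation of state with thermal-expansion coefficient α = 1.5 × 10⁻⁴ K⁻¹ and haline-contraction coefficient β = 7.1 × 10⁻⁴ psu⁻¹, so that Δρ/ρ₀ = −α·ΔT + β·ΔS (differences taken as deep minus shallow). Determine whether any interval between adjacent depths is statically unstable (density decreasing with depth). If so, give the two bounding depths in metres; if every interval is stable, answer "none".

95–147 m

Evaluate Δρ/ρ₀ = −αΔT + βΔS across each adjacent pair:
  26–95 m: −αΔT+βΔS = −(1.5 × 10⁻⁴)(-4.7)+(7.1 × 10⁻⁴)(+1.11) = 1.5 × 10⁻³ → stable
  95–147 m: −αΔT+βΔS = −(1.5 × 10⁻⁴)(-0.1)+(7.1 × 10⁻⁴)(-5.51) = -3.9 × 10⁻³ → UNSTABLE
  147–192 m: −αΔT+βΔS = −(1.5 × 10⁻⁴)(-2.3)+(7.1 × 10⁻⁴)(+0.34) = 5.9 × 10⁻⁴ → stable
  192–208 m: −αΔT+βΔS = −(1.5 × 10⁻⁴)(+0.6)+(7.1 × 10⁻⁴)(+4.07) = 2.8 × 10⁻³ → stable
The 95–147 m interval has Δρ < 0: lighter water underlies denser water.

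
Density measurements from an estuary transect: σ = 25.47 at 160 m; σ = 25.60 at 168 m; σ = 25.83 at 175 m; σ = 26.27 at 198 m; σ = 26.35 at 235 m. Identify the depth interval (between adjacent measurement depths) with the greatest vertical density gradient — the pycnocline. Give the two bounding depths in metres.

168–175 m

Compute the density gradient over each adjacent pair:
  160–168 m: Δρ/Δz = 0.13/8 = 0.016 kg m⁻⁴
  168–175 m: Δρ/Δz = 0.23/7 = 0.033 kg m⁻⁴
  175–198 m: Δρ/Δz = 0.44/23 = 0.019 kg m⁻⁴
  198–235 m: Δρ/Δz = 0.08/37 = 2.2 × 10⁻³ kg m⁻⁴
The largest gradient is in the 168–175 m interval — the pycnocline.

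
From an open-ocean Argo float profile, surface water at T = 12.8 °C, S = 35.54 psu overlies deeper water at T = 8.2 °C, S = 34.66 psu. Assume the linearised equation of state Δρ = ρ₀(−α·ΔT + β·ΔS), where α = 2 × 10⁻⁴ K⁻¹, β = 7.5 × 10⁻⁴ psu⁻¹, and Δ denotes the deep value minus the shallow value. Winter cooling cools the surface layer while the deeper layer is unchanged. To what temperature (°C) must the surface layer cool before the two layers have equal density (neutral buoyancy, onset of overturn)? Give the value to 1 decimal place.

11.5 °C

Neutral buoyancy requires Δρ = 0, i.e. −α(T_deep − T_surf′) + β(S_deep − S_surf) = 0.
T_surf′ = T_deep − (β/α)·ΔS = 8.2 − (7.5 × 10⁻⁴/2 × 10⁻⁴)·(-0.88) = 11.500 °C.
Cooling required: 12.8 − (11.500) = 1.300 °C.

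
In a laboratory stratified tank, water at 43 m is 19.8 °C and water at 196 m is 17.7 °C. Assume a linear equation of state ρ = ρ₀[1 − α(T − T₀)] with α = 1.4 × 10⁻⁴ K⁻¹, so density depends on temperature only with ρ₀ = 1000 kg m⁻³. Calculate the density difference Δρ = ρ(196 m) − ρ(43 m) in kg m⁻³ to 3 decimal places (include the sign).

ΔT = -2.1 K, Δρ/ρ₀ = −αΔT = 2.94 × 10⁻⁴.
Δρ = 1000 × (2.94 × 10⁻⁴) = +0.294 kg m⁻³.
Positive Δρ: denser below, stable.

+0.294 kg m⁻³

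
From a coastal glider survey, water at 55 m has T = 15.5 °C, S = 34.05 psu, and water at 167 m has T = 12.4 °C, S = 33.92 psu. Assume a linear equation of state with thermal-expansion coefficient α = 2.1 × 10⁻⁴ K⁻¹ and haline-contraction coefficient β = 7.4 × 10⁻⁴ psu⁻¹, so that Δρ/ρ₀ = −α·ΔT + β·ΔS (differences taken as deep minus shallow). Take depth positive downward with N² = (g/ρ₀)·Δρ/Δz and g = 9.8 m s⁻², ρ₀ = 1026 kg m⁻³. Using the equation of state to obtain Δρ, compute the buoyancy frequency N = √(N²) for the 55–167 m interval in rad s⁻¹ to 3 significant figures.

6.97 × 10⁻³ rad s⁻¹

ΔT = -3.1 K, ΔS = -0.13 psu (deep − shallow).
Δρ/ρ₀ = −αΔT + βΔS = 6.51 × 10⁻⁴ − 9.62 × 10⁻⁵ = 5.548 × 10⁻⁴, so Δρ ≈ 0.5692 kg m⁻³.
N² = (g/ρ₀)·Δρ/Δz = g·(Δρ/ρ₀)/Δz = 9.8 × 5.548 × 10⁻⁴ / 112 = 4.8545 × 10⁻⁵ s⁻².
N = √(4.8545 × 10⁻⁵) = 6.9674 × 10⁻³ rad s⁻¹ ≈ 6.97 × 10⁻³ rad s⁻¹.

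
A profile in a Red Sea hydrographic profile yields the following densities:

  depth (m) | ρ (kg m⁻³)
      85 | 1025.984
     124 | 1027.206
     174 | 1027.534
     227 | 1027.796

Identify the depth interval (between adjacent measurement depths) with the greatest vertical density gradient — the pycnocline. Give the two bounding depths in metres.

85–124 m

Compute the density gradient over each adjacent pair:
  85–124 m: Δρ/Δz = 1.222/39 = 0.031 kg m⁻⁴
  124–174 m: Δρ/Δz = 0.328/50 = 6.6 × 10⁻³ kg m⁻⁴
  174–227 m: Δρ/Δz = 0.262/53 = 4.9 × 10⁻³ kg m⁻⁴
The largest gradient is in the 85–124 m interval — the pycnocline.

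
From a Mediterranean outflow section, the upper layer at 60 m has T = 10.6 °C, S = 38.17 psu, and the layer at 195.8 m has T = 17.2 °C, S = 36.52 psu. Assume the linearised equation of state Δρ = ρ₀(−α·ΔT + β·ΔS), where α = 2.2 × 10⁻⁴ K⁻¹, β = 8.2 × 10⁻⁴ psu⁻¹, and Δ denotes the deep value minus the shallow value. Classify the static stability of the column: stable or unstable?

ΔT = 17.2 − 10.6 = +6.6 K and ΔS = 36.52 − 38.17 = -1.65 psu (deep − shallow).
−αΔT = -1.452 × 10⁻³; βΔS = -1.353 × 10⁻³; sum Δρ/ρ₀ = -2.805 × 10⁻³.
Δρ/ρ₀ < 0, so Δρ < 0: deeper water is lighter → statically unstable; the column would overturn.

unstable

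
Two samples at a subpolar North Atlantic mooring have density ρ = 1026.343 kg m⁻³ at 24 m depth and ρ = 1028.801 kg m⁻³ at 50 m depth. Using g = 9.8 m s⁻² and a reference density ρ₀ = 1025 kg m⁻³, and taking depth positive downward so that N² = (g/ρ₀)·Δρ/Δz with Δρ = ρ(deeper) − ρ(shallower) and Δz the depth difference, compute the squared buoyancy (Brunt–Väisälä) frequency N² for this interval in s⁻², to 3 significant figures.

9.04 × 10⁻⁴ s⁻²

Δρ = 1028.801 − 1026.343 = 2.458 kg m⁻³ over Δz = 50 − 24 = 26 m.
N² = (9.8/1025) × (2.458/26) = 9.0388 × 10⁻⁴ s⁻² ≈ 9.04 × 10⁻⁴ s⁻².
Since Δρ > 0 the layer is stably stratified.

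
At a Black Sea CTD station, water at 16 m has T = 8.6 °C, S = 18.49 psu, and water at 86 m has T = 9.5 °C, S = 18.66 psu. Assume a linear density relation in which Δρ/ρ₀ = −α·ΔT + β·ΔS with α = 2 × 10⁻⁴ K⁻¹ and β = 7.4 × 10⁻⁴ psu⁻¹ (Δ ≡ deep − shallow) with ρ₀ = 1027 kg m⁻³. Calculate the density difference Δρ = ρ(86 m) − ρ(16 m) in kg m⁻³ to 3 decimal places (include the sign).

ΔT = +0.9 K, ΔS = +0.17 psu (deep − shallow).
Δρ/ρ₀ = −(2 × 10⁻⁴)(+0.9) + (7.4 × 10⁻⁴)(+0.17) = -5.42 × 10⁻⁵.
Δρ = 1027 × (-5.42 × 10⁻⁵) = -0.056 kg m⁻³.
Negative Δρ: lighter below, statically unstable.

-0.056 kg m⁻³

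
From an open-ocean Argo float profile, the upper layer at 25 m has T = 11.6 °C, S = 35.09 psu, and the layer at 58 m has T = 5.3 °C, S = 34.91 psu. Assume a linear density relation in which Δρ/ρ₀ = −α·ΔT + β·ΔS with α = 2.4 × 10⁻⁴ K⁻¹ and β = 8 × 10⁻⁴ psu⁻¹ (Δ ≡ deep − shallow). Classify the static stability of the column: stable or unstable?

ΔT = 5.3 − 11.6 = -6.3 K and ΔS = 34.91 − 35.09 = -0.18 psu (deep − shallow).
−αΔT = 1.512 × 10⁻³; βΔS = -1.44 × 10⁻⁴; sum Δρ/ρ₀ = 1.368 × 10⁻³.
Δρ/ρ₀ > 0, so Δρ > 0: deeper water is denser → statically stable.

stable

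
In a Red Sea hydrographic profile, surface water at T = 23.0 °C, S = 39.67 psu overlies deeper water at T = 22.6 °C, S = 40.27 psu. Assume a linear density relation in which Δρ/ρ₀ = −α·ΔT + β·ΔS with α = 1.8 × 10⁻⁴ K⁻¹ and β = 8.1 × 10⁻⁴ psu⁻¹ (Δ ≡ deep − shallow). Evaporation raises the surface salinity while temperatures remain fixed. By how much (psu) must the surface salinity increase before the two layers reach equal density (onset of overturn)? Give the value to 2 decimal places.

0.69 psu

Neutral buoyancy requires −α(T_deep − T_surf) + β(S_deep − S_surf′) = 0.
S_surf′ = S_deep − (α/β)·ΔT = 40.27 − (1.8 × 10⁻⁴/8.1 × 10⁻⁴)·(-0.4) = 40.3589 psu.
Increase required: 40.3589 − 39.67 = 0.6889 psu.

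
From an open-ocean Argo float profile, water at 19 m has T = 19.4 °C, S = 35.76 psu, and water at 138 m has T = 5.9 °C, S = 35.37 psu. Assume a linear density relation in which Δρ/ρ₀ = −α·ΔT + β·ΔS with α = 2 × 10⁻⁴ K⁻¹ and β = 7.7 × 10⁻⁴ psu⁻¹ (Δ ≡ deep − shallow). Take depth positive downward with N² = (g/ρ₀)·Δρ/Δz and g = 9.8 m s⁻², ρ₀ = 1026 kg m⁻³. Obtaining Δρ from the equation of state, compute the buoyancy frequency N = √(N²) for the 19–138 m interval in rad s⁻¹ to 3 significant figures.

0.0141 rad s⁻¹

ΔT = -13.5 K, ΔS = -0.39 psu (deep − shallow).
Δρ/ρ₀ = −αΔT + βΔS = 2.70 × 10⁻³ − 3.003 × 10⁻⁴ = 2.3997 × 10⁻³, so Δρ ≈ 2.462 kg m⁻³.
N² = (g/ρ₀)·Δρ/Δz = g·(Δρ/ρ₀)/Δz = 9.8 × 2.3997 × 10⁻³ / 119 = 1.9762 × 10⁻⁴ s⁻².
N = √(1.9762 × 10⁻⁴) = 0.014058 rad s⁻¹ ≈ 0.0141 rad s⁻¹.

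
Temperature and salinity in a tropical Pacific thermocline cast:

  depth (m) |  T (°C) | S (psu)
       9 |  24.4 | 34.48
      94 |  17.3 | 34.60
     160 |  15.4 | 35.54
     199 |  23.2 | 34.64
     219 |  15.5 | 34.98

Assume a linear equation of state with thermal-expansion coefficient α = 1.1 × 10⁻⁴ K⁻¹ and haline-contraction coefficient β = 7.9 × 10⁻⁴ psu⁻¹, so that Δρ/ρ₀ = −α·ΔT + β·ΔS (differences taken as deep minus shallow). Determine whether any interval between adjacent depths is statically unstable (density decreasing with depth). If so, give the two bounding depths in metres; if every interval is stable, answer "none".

160–199 m

Evaluate Δρ/ρ₀ = −αΔT + βΔS across each adjacent pair:
  9–94 m: −αΔT+βΔS = −(1.1 × 10⁻⁴)(-7.1)+(7.9 × 10⁻⁴)(+0.12) = 8.8 × 10⁻⁴ → stable
  94–160 m: −αΔT+βΔS = −(1.1 × 10⁻⁴)(-1.9)+(7.9 × 10⁻⁴)(+0.94) = 9.5 × 10⁻⁴ → stable
  160–199 m: −αΔT+βΔS = −(1.1 × 10⁻⁴)(+7.8)+(7.9 × 10⁻⁴)(-0.90) = -1.6 × 10⁻³ → UNSTABLE
  199–219 m: −αΔT+βΔS = −(1.1 × 10⁻⁴)(-7.7)+(7.9 × 10⁻⁴)(+0.34) = 1.1 × 10⁻³ → stable
The 160–199 m interval has Δρ < 0: lighter water underlies denser water.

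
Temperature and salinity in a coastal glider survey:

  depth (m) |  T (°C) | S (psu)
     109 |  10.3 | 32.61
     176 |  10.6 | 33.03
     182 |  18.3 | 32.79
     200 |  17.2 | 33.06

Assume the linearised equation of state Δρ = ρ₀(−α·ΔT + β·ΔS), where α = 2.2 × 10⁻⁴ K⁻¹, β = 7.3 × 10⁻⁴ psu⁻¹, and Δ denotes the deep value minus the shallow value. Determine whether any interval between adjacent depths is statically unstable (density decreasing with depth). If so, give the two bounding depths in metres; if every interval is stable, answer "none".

Evaluate Δρ/ρ₀ = −αΔT + βΔS across each adjacent pair:
  109–176 m: −αΔT+βΔS = −(2.2 × 10⁻⁴)(+0.3)+(7.3 × 10⁻⁴)(+0.42) = 2.4 × 10⁻⁴ → stable
  176–182 m: −αΔT+βΔS = −(2.2 × 10⁻⁴)(+7.7)+(7.3 × 10⁻⁴)(-0.24) = -1.9 × 10⁻³ → UNSTABLE
  182–200 m: −αΔT+βΔS = −(2.2 × 10⁻⁴)(-1.1)+(7.3 × 10⁻⁴)(+0.27) = 4.4 × 10⁻⁴ → stable
The 176–182 m interval has Δρ < 0: lighter water underlies denser water.

176–182 m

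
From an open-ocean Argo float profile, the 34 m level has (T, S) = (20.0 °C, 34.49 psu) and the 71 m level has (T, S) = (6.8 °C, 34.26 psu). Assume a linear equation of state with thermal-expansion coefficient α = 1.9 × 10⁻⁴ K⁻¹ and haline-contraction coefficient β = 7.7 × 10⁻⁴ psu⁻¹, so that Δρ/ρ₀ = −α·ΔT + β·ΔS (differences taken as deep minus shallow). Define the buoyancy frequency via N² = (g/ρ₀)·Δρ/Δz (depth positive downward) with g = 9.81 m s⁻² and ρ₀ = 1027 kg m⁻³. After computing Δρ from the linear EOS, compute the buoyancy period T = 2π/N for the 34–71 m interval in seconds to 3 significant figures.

253 s

ΔT = -13.2 K, ΔS = -0.23 psu (deep − shallow).
Δρ/ρ₀ = −αΔT + βΔS = 2.508 × 10⁻³ − 1.771 × 10⁻⁴ = 2.3309 × 10⁻³, so Δρ ≈ 2.394 kg m⁻³.
N² = (g/ρ₀)·Δρ/Δz = g·(Δρ/ρ₀)/Δz = 9.81 × 2.3309 × 10⁻³ / 37 = 6.1800 × 10⁻⁴ s⁻².
N = √(6.1800 × 10⁻⁴) = 0.024860 rad s⁻¹ → T = 2π/N = 252.74 s ≈ 253 s.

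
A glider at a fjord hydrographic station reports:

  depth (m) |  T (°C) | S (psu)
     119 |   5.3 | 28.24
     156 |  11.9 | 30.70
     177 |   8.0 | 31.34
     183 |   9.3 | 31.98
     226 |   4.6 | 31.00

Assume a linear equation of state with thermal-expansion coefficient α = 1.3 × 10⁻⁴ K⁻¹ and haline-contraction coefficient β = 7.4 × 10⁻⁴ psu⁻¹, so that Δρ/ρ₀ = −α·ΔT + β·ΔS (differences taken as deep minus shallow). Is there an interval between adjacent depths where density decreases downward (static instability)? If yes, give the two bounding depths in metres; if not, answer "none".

Evaluate Δρ/ρ₀ = −αΔT + βΔS across each adjacent pair:
  119–156 m: −αΔT+βΔS = −(1.3 × 10⁻⁴)(+6.6)+(7.4 × 10⁻⁴)(+2.46) = 9.6 × 10⁻⁴ → stable
  156–177 m: −αΔT+βΔS = −(1.3 × 10⁻⁴)(-3.9)+(7.4 × 10⁻⁴)(+0.64) = 9.8 × 10⁻⁴ → stable
  177–183 m: −αΔT+βΔS = −(1.3 × 10⁻⁴)(+1.3)+(7.4 × 10⁻⁴)(+0.64) = 3.0 × 10⁻⁴ → stable
  183–226 m: −αΔT+βΔS = −(1.3 × 10⁻⁴)(-4.7)+(7.4 × 10⁻⁴)(-0.98) = -1.1 × 10⁻⁴ → UNSTABLE
The 183–226 m interval has Δρ < 0: lighter water underlies denser water.

183–226 m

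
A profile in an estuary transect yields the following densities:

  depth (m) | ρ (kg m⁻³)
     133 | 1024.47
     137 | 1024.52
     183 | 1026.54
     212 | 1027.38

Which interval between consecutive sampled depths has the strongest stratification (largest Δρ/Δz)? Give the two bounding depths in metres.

137–183 m

Compute the density gradient over each adjacent pair:
  133–137 m: Δρ/Δz = 0.05/4 = 0.013 kg m⁻⁴
  137–183 m: Δρ/Δz = 2.02/46 = 0.044 kg m⁻⁴
  183–212 m: Δρ/Δz = 0.84/29 = 0.029 kg m⁻⁴
The largest gradient is in the 137–183 m interval — the pycnocline.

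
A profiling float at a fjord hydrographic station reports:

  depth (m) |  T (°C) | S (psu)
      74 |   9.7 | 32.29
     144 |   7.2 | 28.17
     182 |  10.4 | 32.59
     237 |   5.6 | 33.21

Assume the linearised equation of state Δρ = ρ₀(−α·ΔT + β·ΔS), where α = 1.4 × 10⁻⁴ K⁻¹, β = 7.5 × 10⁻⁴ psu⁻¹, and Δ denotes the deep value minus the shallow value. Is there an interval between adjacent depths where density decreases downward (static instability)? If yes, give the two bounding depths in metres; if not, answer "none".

74–144 m

Evaluate Δρ/ρ₀ = −αΔT + βΔS across each adjacent pair:
  74–144 m: −αΔT+βΔS = −(1.4 × 10⁻⁴)(-2.5)+(7.5 × 10⁻⁴)(-4.12) = -2.7 × 10⁻³ → UNSTABLE
  144–182 m: −αΔT+βΔS = −(1.4 × 10⁻⁴)(+3.2)+(7.5 × 10⁻⁴)(+4.42) = 2.9 × 10⁻³ → stable
  182–237 m: −αΔT+βΔS = −(1.4 × 10⁻⁴)(-4.8)+(7.5 × 10⁻⁴)(+0.62) = 1.1 × 10⁻³ → stable
The 74–144 m interval has Δρ < 0: lighter water underlies denser water.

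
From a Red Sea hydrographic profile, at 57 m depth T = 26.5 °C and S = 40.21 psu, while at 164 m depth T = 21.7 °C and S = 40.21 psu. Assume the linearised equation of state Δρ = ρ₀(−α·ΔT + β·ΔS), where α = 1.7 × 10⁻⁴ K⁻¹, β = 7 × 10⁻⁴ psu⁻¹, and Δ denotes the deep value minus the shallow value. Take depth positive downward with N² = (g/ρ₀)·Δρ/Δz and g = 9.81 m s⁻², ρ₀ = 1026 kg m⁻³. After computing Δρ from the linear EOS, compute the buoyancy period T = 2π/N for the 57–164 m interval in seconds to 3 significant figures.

ΔT = -4.8 K, ΔS = +0.00 psu (deep − shallow).
Δρ/ρ₀ = −αΔT + βΔS = 8.16 × 10⁻⁴ + 0 = 8.16 × 10⁻⁴, so Δρ ≈ 0.8372 kg m⁻³.
N² = (g/ρ₀)·Δρ/Δz = g·(Δρ/ρ₀)/Δz = 9.81 × 8.16 × 10⁻⁴ / 107 = 7.4813 × 10⁻⁵ s⁻².
N = √(7.4813 × 10⁻⁵) = 8.6495 × 10⁻³ rad s⁻¹ → T = 2π/N = 726.42 s ≈ 726 s.

726 s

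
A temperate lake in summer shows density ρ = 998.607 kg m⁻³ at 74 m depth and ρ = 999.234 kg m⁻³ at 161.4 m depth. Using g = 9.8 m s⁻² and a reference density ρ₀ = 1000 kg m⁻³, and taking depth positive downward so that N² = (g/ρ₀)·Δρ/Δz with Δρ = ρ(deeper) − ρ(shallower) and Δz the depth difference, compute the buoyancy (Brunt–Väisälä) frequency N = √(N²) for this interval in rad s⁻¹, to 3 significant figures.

Δρ = 999.234 − 998.607 = 0.627 kg m⁻³ over Δz = 161.4 − 74 = 87.4 m.
N² = (9.8/1000) × (0.627/87.4) = 7.0304 × 10⁻⁵ s⁻².
N = √(7.0304 × 10⁻⁵) = 8.3847 × 10⁻³ rad s⁻¹ ≈ 8.38 × 10⁻³ rad s⁻¹.

8.38 × 10⁻³ rad s⁻¹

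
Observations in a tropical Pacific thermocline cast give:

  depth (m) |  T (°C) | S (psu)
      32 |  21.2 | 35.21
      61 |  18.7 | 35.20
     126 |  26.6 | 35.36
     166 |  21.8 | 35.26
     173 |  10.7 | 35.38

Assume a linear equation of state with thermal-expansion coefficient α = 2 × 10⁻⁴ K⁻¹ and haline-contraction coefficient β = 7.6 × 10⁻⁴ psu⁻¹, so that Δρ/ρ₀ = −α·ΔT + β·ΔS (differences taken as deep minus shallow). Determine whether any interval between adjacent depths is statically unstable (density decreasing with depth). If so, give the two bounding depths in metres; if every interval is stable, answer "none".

61–126 m

Evaluate Δρ/ρ₀ = −αΔT + βΔS across each adjacent pair:
  32–61 m: −αΔT+βΔS = −(2 × 10⁻⁴)(-2.5)+(7.6 × 10⁻⁴)(-0.01) = 4.9 × 10⁻⁴ → stable
  61–126 m: −αΔT+βΔS = −(2 × 10⁻⁴)(+7.9)+(7.6 × 10⁻⁴)(+0.16) = -1.5 × 10⁻³ → UNSTABLE
  126–166 m: −αΔT+βΔS = −(2 × 10⁻⁴)(-4.8)+(7.6 × 10⁻⁴)(-0.10) = 8.8 × 10⁻⁴ → stable
  166–173 m: −αΔT+βΔS = −(2 × 10⁻⁴)(-11.1)+(7.6 × 10⁻⁴)(+0.12) = 2.3 × 10⁻³ → stable
The 61–126 m interval has Δρ < 0: lighter water underlies denser water.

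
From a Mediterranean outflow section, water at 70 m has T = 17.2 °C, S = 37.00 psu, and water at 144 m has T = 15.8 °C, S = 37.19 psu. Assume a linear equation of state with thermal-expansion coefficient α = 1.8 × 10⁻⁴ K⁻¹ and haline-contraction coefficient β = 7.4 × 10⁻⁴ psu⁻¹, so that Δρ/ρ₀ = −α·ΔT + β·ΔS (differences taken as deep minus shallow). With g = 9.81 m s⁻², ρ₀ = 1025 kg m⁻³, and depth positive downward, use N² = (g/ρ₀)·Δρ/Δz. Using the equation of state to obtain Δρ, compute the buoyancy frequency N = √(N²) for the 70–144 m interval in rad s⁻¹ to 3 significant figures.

ΔT = -1.4 K, ΔS = +0.19 psu (deep − shallow).
Δρ/ρ₀ = −αΔT + βΔS = 2.52 × 10⁻⁴ + 1.406 × 10⁻⁴ = 3.926 × 10⁻⁴, so Δρ ≈ 0.4024 kg m⁻³.
N² = (g/ρ₀)·Δρ/Δz = g·(Δρ/ρ₀)/Δz = 9.81 × 3.926 × 10⁻⁴ / 74 = 5.2046 × 10⁻⁵ s⁻².
N = √(5.2046 × 10⁻⁵) = 7.2143 × 10⁻³ rad s⁻¹ ≈ 7.21 × 10⁻³ rad s⁻¹.

7.21 × 10⁻³ rad s⁻¹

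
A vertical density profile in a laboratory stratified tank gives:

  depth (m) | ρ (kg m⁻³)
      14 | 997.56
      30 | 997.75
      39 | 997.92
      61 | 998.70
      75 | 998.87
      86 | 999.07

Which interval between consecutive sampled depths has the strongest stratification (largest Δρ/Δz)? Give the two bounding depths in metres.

39–61 m

Compute the density gradient over each adjacent pair:
  14–30 m: Δρ/Δz = 0.19/16 = 0.012 kg m⁻⁴
  30–39 m: Δρ/Δz = 0.17/9 = 0.019 kg m⁻⁴
  39–61 m: Δρ/Δz = 0.78/22 = 0.035 kg m⁻⁴
  61–75 m: Δρ/Δz = 0.17/14 = 0.012 kg m⁻⁴
  75–86 m: Δρ/Δz = 0.20/11 = 0.018 kg m⁻⁴
The largest gradient is in the 39–61 m interval — the pycnocline.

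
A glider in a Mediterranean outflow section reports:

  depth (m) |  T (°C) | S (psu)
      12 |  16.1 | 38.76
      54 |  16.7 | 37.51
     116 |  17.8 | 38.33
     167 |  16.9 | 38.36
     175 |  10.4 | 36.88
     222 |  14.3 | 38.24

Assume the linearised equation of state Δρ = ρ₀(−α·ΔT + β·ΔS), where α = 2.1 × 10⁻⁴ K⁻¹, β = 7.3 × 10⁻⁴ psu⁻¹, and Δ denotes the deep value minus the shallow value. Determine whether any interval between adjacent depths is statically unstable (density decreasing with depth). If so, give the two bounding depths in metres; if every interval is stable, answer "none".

12–54 m

Evaluate Δρ/ρ₀ = −αΔT + βΔS across each adjacent pair:
  12–54 m: −αΔT+βΔS = −(2.1 × 10⁻⁴)(+0.6)+(7.3 × 10⁻⁴)(-1.25) = -1.0 × 10⁻³ → UNSTABLE
  54–116 m: −αΔT+βΔS = −(2.1 × 10⁻⁴)(+1.1)+(7.3 × 10⁻⁴)(+0.82) = 3.7 × 10⁻⁴ → stable
  116–167 m: −αΔT+βΔS = −(2.1 × 10⁻⁴)(-0.9)+(7.3 × 10⁻⁴)(+0.03) = 2.1 × 10⁻⁴ → stable
  167–175 m: −αΔT+βΔS = −(2.1 × 10⁻⁴)(-6.5)+(7.3 × 10⁻⁴)(-1.48) = 2.8 × 10⁻⁴ → stable
  175–222 m: −αΔT+βΔS = −(2.1 × 10⁻⁴)(+3.9)+(7.3 × 10⁻⁴)(+1.36) = 1.7 × 10⁻⁴ → stable
The 12–54 m interval has Δρ < 0: lighter water underlies denser water.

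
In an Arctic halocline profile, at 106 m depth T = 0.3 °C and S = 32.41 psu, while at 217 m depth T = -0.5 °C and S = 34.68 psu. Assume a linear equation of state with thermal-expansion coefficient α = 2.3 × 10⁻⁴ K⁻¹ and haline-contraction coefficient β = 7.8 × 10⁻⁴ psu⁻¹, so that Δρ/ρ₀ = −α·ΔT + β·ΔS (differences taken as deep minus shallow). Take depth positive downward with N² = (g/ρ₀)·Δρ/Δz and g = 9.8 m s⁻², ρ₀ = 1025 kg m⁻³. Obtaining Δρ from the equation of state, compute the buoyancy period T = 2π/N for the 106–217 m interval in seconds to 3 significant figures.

478 s

ΔT = -0.8 K, ΔS = +2.27 psu (deep − shallow).
Δρ/ρ₀ = −αΔT + βΔS = 1.84 × 10⁻⁴ + 1.7706 × 10⁻³ = 1.9546 × 10⁻³, so Δρ ≈ 2.003 kg m⁻³.
N² = (g/ρ₀)·Δρ/Δz = g·(Δρ/ρ₀)/Δz = 9.8 × 1.9546 × 10⁻³ / 111 = 1.7257 × 10⁻⁴ s⁻².
N = √(1.7257 × 10⁻⁴) = 0.013137 rad s⁻¹ → T = 2π/N = 478.28 s ≈ 478 s.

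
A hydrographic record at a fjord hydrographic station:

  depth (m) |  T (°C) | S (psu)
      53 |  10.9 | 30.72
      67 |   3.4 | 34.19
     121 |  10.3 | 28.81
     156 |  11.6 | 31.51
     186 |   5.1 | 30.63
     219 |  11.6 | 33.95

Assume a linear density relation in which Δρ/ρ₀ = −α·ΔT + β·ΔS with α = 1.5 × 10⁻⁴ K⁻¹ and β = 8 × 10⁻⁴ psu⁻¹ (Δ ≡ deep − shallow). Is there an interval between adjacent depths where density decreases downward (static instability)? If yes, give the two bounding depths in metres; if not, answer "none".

Evaluate Δρ/ρ₀ = −αΔT + βΔS across each adjacent pair:
  53–67 m: −αΔT+βΔS = −(1.5 × 10⁻⁴)(-7.5)+(8 × 10⁻⁴)(+3.47) = 3.9 × 10⁻³ → stable
  67–121 m: −αΔT+βΔS = −(1.5 × 10⁻⁴)(+6.9)+(8 × 10⁻⁴)(-5.38) = -5.3 × 10⁻³ → UNSTABLE
  121–156 m: −αΔT+βΔS = −(1.5 × 10⁻⁴)(+1.3)+(8 × 10⁻⁴)(+2.70) = 2.0 × 10⁻³ → stable
  156–186 m: −αΔT+βΔS = −(1.5 × 10⁻⁴)(-6.5)+(8 × 10⁻⁴)(-0.88) = 2.7 × 10⁻⁴ → stable
  186–219 m: −αΔT+βΔS = −(1.5 × 10⁻⁴)(+6.5)+(8 × 10⁻⁴)(+3.32) = 1.7 × 10⁻³ → stable
The 67–121 m interval has Δρ < 0: lighter water underlies denser water.

67–121 m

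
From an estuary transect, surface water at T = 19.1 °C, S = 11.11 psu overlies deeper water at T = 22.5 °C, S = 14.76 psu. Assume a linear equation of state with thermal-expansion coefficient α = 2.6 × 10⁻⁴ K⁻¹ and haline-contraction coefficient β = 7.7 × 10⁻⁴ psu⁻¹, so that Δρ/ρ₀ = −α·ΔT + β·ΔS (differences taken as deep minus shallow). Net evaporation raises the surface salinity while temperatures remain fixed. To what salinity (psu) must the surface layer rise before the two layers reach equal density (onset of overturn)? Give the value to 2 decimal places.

Neutral buoyancy requires −α(T_deep − T_surf) + β(S_deep − S_surf′) = 0.
S_surf′ = S_deep − (α/β)·ΔT = 14.76 − (2.6 × 10⁻⁴/7.7 × 10⁻⁴)·(+3.4) = 13.6119 psu.
Increase required: 13.6119 − 11.11 = 2.5019 psu.

13.61 psu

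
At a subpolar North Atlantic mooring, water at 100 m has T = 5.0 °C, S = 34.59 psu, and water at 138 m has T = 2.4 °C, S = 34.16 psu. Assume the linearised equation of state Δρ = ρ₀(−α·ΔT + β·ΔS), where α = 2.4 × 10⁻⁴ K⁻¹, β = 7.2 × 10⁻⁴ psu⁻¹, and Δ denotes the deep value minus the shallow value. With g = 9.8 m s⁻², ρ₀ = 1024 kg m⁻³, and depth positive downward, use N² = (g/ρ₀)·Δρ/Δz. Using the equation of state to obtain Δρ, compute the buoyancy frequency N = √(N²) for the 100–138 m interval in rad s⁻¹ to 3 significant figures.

9.00 × 10⁻³ rad s⁻¹

ΔT = -2.6 K, ΔS = -0.43 psu (deep − shallow).
Δρ/ρ₀ = −αΔT + βΔS = 6.24 × 10⁻⁴ − 3.096 × 10⁻⁴ = 3.144 × 10⁻⁴, so Δρ ≈ 0.3219 kg m⁻³.
N² = (g/ρ₀)·Δρ/Δz = g·(Δρ/ρ₀)/Δz = 9.8 × 3.144 × 10⁻⁴ / 38 = 8.1082 × 10⁻⁵ s⁻².
N = √(8.1082 × 10⁻⁵) = 9.0046 × 10⁻³ rad s⁻¹ ≈ 9.00 × 10⁻³ rad s⁻¹.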